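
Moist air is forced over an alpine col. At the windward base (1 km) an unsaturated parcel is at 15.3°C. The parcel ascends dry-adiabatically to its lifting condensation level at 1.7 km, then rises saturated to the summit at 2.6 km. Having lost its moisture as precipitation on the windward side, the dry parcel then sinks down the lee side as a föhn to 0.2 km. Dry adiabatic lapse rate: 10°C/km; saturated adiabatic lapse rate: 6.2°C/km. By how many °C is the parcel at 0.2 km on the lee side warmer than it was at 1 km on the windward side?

1000 → 1700 m (dry, 10°C/km): ΔT = -10 × 0.7 = -7°C → T = 8.3°C
1700 → 2600 m (saturated, 6.2°C/km): ΔT = -6.2 × 0.9 = -5.58°C → T = 2.72°C
2600 → 200 m (dry descent, 10°C/km): ΔT = +10 × 2.4 = +24°C → T = 26.72°C
Net change vs windward start: 26.72 − 15.3 = +11.42°C

+11.42°C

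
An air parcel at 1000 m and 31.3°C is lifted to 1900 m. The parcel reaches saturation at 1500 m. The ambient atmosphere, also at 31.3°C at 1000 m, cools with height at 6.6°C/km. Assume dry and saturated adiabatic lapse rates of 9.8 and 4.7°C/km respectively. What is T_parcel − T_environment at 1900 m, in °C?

Parcel:
  1000 → 1500 m (dry, 9.8°C/km): ΔT = -9.8 × 0.5 = -4.9°C → T = 26.4°C
  1500 → 1900 m (saturated, 4.7°C/km): ΔT = -4.7 × 0.4 = -1.88°C → T = 24.52°C
Environment:
  1000 → 1900 m (environment, 6.6°C/km): ΔT = -6.6 × 0.9 = -5.94°C → T = 25.36°C
T_parcel − T_env = 24.52 − 25.36 = -0.84°C

-0.84°C (parcel cooler than environment)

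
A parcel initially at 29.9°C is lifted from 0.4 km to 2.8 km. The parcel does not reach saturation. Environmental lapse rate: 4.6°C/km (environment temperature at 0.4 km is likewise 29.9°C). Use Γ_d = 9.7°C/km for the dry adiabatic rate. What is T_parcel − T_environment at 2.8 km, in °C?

Parcel:
  From 400 m to 2800 m (dry): cools by 9.7 × 2.4 = 23.28°C, giving 6.62°C.
Environment:
  From 400 m to 2800 m (environment): cools by 4.6 × 2.4 = 11.04°C, giving 18.86°C.
T_parcel − T_env = 6.62 − 18.86 = -12.24°C

-12.24°C (parcel cooler than environment)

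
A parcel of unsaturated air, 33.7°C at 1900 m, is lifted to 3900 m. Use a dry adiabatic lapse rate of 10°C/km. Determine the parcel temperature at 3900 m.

13.7°C

Dry adiabatic to 3900 m: -10 × 2 km = -20°C, so T = 13.7°C.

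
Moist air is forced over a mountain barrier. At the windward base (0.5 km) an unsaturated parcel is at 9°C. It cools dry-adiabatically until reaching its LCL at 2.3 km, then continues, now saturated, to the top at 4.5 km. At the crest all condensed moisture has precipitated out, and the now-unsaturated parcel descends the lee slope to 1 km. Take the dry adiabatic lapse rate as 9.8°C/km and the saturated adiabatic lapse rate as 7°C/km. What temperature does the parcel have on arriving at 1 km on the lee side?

500–2300 m, dry: Δz = 1.8 km ⇒ ΔT = -17.64°C; T = -8.64°C
2300–4500 m, saturated: Δz = 2.2 km ⇒ ΔT = -15.4°C; T = -24.04°C
4500–1000 m, dry descent: Δz = 3.5 km ⇒ ΔT = +34.3°C; T = 10.26°C

10.26°C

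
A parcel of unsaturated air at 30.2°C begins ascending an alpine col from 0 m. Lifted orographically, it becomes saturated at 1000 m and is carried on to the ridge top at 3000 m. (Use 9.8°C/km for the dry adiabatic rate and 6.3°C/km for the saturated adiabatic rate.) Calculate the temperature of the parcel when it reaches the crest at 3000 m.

7.8°C

From 0 m to 1000 m (dry): cools by 9.8 × 1 = 9.8°C, giving 20.4°C.
From 1000 m to 3000 m (saturated): cools by 6.3 × 2 = 12.6°C, giving 7.8°C.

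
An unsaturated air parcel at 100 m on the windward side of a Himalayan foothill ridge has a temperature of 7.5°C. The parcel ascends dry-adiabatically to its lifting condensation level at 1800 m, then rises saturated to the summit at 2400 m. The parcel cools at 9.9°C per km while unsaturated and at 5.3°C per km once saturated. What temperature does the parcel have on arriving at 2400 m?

From 100 m to 1800 m (dry): cools by 9.9 × 1.7 = 16.83°C, giving -9.33°C.
From 1800 m to 2400 m (saturated): cools by 5.3 × 0.6 = 3.18°C, giving -12.51°C.

-12.51°C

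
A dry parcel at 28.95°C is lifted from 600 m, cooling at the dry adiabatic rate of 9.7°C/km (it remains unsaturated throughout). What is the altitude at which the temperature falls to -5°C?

4100 m

Height above start = (28.95 − (-5)) / 9.7 = 3.5 km
Altitude = 600 m + 3500 m = 4100 m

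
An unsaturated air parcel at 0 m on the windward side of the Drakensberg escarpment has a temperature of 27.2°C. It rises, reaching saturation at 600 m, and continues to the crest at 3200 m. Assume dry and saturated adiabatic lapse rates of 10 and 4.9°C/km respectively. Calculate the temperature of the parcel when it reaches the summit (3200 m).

8.46°C

0–600 m, dry: Δz = 0.6 km ⇒ ΔT = -6°C; T = 21.2°C
600–3200 m, saturated: Δz = 2.6 km ⇒ ΔT = -12.74°C; T = 8.46°C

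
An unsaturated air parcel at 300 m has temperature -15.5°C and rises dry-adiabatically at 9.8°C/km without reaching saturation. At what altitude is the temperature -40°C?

Height above start = (-15.5 − (-40)) / 9.8 = 2.5 km
Altitude = 300 m + 2500 m = 2800 m

2800 m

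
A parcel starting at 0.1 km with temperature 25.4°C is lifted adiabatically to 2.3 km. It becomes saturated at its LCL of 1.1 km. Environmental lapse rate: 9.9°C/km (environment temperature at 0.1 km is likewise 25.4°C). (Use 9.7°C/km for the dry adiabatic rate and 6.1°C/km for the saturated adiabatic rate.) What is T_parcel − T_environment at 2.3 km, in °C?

Parcel:
  100–1100 m, dry: Δz = 1 km ⇒ ΔT = -9.7°C; T = 15.7°C
  1100–2300 m, saturated: Δz = 1.2 km ⇒ ΔT = -7.32°C; T = 8.38°C
Environment:
  100–2300 m, environment: Δz = 2.2 km ⇒ ΔT = -21.78°C; T = 3.62°C
T_parcel − T_env = 8.38 − 3.62 = +4.76°C

+4.76°C (parcel warmer than environment)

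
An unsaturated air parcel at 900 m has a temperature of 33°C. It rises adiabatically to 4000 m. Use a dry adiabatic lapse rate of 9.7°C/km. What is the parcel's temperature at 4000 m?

2.93°C

From 900 m to 4000 m (dry adiabatic): cools by 9.7 × 3.1 = 30.07°C, giving 2.93°C.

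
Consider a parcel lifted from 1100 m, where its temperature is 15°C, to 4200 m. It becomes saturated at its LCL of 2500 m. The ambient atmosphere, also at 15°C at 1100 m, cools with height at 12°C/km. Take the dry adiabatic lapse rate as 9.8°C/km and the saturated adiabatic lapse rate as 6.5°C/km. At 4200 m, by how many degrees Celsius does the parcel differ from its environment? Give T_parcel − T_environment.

+12.43°C (parcel warmer than environment)

Parcel:
  From 1100 m to 2500 m (dry): cools by 9.8 × 1.4 = 13.72°C, giving 1.28°C.
  From 2500 m to 4200 m (saturated): cools by 6.5 × 1.7 = 11.05°C, giving -9.77°C.
Environment:
  From 1100 m to 4200 m (environment): cools by 12 × 3.1 = 37.2°C, giving -22.2°C.
T_parcel − T_env = -9.77 − (-22.2) = +12.43°C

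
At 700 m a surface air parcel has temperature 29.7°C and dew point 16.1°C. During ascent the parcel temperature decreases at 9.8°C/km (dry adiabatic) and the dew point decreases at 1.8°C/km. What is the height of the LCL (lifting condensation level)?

T and T_d converge at 9.8 − 1.8 = 8°C per km
Height above start = (29.7 − 16.1) / 8 = 1.7 km
LCL altitude = 700 m + 1700 m = 2400 m

2400 m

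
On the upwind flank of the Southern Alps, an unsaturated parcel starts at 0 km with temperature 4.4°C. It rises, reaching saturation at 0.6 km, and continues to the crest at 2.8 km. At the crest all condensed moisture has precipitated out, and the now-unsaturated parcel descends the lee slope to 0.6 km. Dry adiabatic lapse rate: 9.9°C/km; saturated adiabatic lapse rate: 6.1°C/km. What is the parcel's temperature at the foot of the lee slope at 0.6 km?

6.82°C

0 → 600 m (dry, 9.9°C/km): ΔT = -9.9 × 0.6 = -5.94°C → T = -1.54°C
600 → 2800 m (saturated, 6.1°C/km): ΔT = -6.1 × 2.2 = -13.42°C → T = -14.96°C
2800 → 600 m (dry descent, 9.9°C/km): ΔT = +9.9 × 2.2 = +21.78°C → T = 6.82°C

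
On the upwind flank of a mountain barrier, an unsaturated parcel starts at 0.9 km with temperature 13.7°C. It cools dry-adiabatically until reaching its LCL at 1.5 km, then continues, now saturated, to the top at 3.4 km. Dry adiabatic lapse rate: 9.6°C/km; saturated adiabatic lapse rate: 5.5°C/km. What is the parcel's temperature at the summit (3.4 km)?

900–1500 m, dry: Δz = 0.6 km ⇒ ΔT = -5.76°C; T = 7.94°C
1500–3400 m, saturated: Δz = 1.9 km ⇒ ΔT = -10.45°C; T = -2.51°C

-2.51°C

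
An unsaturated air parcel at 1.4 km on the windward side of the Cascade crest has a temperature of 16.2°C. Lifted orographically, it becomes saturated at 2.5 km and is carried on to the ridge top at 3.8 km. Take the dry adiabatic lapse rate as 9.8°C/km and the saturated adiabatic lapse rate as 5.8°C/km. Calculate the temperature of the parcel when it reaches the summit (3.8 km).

Dry to 2500 m: -9.8 × 1.1 km = -10.78°C, so T = 5.42°C.
Saturated to 3800 m: -5.8 × 1.3 km = -7.54°C, so T = -2.12°C.

-2.12°C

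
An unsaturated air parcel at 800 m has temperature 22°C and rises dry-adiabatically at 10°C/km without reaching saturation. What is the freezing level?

3000 m

Height above start = (22 − 0) / 10 = 2.2 km
Altitude = 800 m + 2200 m = 3000 m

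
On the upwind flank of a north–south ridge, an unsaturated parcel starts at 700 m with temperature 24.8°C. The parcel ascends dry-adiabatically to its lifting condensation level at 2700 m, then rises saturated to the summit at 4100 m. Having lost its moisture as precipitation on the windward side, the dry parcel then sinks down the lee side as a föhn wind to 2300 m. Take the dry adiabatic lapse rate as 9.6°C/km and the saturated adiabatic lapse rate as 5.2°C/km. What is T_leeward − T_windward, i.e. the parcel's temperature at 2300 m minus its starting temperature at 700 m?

-9.2°C

700 → 2700 m (dry, 9.6°C/km): ΔT = -9.6 × 2 = -19.2°C → T = 5.6°C
2700 → 4100 m (saturated, 5.2°C/km): ΔT = -5.2 × 1.4 = -7.28°C → T = -1.68°C
4100 → 2300 m (dry descent, 9.6°C/km): ΔT = +9.6 × 1.8 = +17.28°C → T = 15.6°C
Net change vs windward start: 15.6 − 24.8 = -9.2°C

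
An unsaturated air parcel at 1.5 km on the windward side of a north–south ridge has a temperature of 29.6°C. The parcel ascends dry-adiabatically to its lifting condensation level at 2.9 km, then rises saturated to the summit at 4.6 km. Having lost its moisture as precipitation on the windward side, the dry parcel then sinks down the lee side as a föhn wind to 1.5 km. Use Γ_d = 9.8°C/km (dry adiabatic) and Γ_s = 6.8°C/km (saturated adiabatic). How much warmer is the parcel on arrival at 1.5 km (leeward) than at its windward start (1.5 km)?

+5.1°C

1500–2900 m, dry: Δz = 1.4 km ⇒ ΔT = -13.72°C; T = 15.88°C
2900–4600 m, saturated: Δz = 1.7 km ⇒ ΔT = -11.56°C; T = 4.32°C
4600–1500 m, dry descent: Δz = 3.1 km ⇒ ΔT = +30.38°C; T = 34.7°C
Net change vs windward start: 34.7 − 29.6 = +5.1°C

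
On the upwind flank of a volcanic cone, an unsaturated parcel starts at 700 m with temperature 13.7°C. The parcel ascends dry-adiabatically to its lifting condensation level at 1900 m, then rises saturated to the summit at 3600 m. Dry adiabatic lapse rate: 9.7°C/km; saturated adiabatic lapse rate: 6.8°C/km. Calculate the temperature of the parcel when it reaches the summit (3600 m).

-9.5°C

700 → 1900 m (dry, 9.7°C/km): ΔT = -9.7 × 1.2 = -11.64°C → T = 2.06°C
1900 → 3600 m (saturated, 6.8°C/km): ΔT = -6.8 × 1.7 = -11.56°C → T = -9.5°C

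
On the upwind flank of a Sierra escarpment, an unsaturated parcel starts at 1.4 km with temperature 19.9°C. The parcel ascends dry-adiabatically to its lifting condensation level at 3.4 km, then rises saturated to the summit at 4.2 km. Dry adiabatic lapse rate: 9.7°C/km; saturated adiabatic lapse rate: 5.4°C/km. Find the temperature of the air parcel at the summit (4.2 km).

-3.82°C

1400–3400 m, dry: Δz = 2 km ⇒ ΔT = -19.4°C; T = 0.5°C
3400–4200 m, saturated: Δz = 0.8 km ⇒ ΔT = -4.32°C; T = -3.82°C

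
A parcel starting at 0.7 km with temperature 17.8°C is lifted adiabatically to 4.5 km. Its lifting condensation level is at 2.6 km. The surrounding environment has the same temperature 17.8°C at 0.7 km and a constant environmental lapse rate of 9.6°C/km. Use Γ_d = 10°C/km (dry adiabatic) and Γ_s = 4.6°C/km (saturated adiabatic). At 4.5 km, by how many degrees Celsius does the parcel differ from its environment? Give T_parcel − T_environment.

Parcel:
  From 700 m to 2600 m (dry): cools by 10 × 1.9 = 19°C, giving -1.2°C.
  From 2600 m to 4500 m (saturated): cools by 4.6 × 1.9 = 8.74°C, giving -9.94°C.
Environment:
  From 700 m to 4500 m (environment): cools by 9.6 × 3.8 = 36.48°C, giving -18.68°C.
T_parcel − T_env = -9.94 − (-18.68) = +8.74°C

+8.74°C (parcel warmer than environment)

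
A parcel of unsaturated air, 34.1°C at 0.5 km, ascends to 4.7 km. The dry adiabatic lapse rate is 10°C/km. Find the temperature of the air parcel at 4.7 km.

-7.9°C

From 500 m to 4700 m (dry adiabatic): cools by 10 × 4.2 = 42°C, giving -7.9°C.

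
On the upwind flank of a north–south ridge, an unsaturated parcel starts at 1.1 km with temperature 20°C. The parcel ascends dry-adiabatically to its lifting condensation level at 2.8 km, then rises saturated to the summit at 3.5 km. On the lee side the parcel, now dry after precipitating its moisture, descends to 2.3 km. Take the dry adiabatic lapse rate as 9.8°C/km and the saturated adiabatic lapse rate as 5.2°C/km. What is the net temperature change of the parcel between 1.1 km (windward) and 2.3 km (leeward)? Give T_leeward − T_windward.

-8.54°C

1100 → 2800 m (dry, 9.8°C/km): ΔT = -9.8 × 1.7 = -16.66°C → T = 3.34°C
2800 → 3500 m (saturated, 5.2°C/km): ΔT = -5.2 × 0.7 = -3.64°C → T = -0.3°C
3500 → 2300 m (dry descent, 9.8°C/km): ΔT = +9.8 × 1.2 = +11.76°C → T = 11.46°C
Net change vs windward start: 11.46 − 20 = -8.54°C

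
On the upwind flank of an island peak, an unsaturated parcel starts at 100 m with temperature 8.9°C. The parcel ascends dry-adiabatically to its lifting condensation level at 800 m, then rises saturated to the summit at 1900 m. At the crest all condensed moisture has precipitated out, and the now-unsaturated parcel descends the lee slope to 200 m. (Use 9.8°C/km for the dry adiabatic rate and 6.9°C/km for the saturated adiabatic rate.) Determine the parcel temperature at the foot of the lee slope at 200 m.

From 100 m to 800 m (dry): cools by 9.8 × 0.7 = 6.86°C, giving 2.04°C.
From 800 m to 1900 m (saturated): cools by 6.9 × 1.1 = 7.59°C, giving -5.55°C.
From 1900 m to 200 m (dry descent): warms by 9.8 × 1.7 = 16.66°C, giving 11.11°C.

11.11°C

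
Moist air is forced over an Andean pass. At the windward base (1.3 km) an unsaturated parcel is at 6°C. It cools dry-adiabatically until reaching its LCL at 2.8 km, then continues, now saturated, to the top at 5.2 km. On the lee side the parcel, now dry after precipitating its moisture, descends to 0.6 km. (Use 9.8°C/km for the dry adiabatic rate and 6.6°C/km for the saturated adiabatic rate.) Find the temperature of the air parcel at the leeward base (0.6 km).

1300–2800 m, dry: Δz = 1.5 km ⇒ ΔT = -14.7°C; T = -8.7°C
2800–5200 m, saturated: Δz = 2.4 km ⇒ ΔT = -15.84°C; T = -24.54°C
5200–600 m, dry descent: Δz = 4.6 km ⇒ ΔT = +45.08°C; T = 20.54°C

20.54°C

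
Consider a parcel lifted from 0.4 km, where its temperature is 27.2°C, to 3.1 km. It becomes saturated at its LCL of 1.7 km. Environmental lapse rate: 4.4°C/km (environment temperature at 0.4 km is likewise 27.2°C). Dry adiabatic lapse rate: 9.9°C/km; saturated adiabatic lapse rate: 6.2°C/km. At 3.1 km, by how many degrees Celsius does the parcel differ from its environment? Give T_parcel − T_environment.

-9.67°C (parcel cooler than environment)

Parcel:
  400 → 1700 m (dry, 9.9°C/km): ΔT = -9.9 × 1.3 = -12.87°C → T = 14.33°C
  1700 → 3100 m (saturated, 6.2°C/km): ΔT = -6.2 × 1.4 = -8.68°C → T = 5.65°C
Environment:
  400 → 3100 m (environment, 4.4°C/km): ΔT = -4.4 × 2.7 = -11.88°C → T = 15.32°C
T_parcel − T_env = 5.65 − 15.32 = -9.67°C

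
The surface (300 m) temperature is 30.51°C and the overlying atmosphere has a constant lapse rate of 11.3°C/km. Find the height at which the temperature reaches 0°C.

Height above start = (30.51 − 0) / 11.3 = 2.7 km
Altitude = 300 m + 2700 m = 3000 m

3000 m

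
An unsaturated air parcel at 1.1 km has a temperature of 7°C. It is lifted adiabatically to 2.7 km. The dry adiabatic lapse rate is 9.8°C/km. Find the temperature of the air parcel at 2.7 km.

-8.68°C

From 1100 m to 2700 m (dry adiabatic): cools by 9.8 × 1.6 = 15.68°C, giving -8.68°C.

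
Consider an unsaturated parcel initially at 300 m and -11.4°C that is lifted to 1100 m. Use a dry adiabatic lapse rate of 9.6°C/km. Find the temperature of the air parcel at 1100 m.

Dry adiabatic to 1100 m: -9.6 × 0.8 km = -7.68°C, so T = -19.08°C.

-19.08°C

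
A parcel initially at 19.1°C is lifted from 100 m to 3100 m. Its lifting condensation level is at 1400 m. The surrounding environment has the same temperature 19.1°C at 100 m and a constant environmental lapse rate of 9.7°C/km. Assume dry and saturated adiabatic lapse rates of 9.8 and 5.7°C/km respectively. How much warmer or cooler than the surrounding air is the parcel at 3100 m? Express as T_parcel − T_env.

+6.67°C (parcel warmer than environment)

Parcel:
  100–1400 m, dry: Δz = 1.3 km ⇒ ΔT = -12.74°C; T = 6.36°C
  1400–3100 m, saturated: Δz = 1.7 km ⇒ ΔT = -9.69°C; T = -3.33°C
Environment:
  100–3100 m, environment: Δz = 3 km ⇒ ΔT = -29.1°C; T = -10°C
T_parcel − T_env = -3.33 − (-10) = +6.67°C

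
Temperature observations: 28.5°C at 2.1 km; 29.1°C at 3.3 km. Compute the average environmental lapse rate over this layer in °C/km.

Γ = −ΔT/Δz = (28.5 − 29.1) / (3300 − 2100) m
  = -0.6°C / 1.2 km = -0.5°C/km

-0.5°C/km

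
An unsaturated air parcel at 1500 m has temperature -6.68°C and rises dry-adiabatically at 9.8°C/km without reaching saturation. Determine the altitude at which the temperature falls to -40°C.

Height above start = (-6.68 − (-40)) / 9.8 = 3.4 km
Altitude = 1500 m + 3400 m = 4900 m

4900 m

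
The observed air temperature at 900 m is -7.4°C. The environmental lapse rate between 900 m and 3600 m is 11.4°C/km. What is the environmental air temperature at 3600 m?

-38.18°C

900–3600 m, environmental: Δz = 2.7 km ⇒ ΔT = -30.78°C; T = -38.18°C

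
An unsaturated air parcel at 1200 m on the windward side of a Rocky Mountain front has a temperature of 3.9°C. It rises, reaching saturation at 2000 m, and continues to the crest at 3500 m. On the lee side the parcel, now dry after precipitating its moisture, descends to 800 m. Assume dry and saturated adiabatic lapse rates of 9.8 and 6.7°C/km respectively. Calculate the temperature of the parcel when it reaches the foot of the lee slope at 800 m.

Dry to 2000 m: -9.8 × 0.8 km = -7.84°C, so T = -3.94°C.
Saturated to 3500 m: -6.7 × 1.5 km = -10.05°C, so T = -13.99°C.
Dry descent to 800 m: +9.8 × 2.7 km = +26.46°C, so T = 12.47°C.

12.47°C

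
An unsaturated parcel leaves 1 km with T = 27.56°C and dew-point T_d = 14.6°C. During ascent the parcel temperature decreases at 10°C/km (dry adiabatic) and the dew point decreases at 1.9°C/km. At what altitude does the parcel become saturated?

T and T_d converge at 10 − 1.9 = 8.1°C per km
Height above start = (27.56 − 14.6) / 8.1 = 1.6 km
LCL altitude = 1000 m + 1600 m = 2600 m

2.6 km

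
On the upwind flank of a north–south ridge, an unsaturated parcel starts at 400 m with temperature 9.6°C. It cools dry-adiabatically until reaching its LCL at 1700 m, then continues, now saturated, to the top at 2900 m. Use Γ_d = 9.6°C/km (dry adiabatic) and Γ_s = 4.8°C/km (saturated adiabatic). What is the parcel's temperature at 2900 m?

Dry to 1700 m: -9.6 × 1.3 km = -12.48°C, so T = -2.88°C.
Saturated to 2900 m: -4.8 × 1.2 km = -5.76°C, so T = -8.64°C.

-8.64°C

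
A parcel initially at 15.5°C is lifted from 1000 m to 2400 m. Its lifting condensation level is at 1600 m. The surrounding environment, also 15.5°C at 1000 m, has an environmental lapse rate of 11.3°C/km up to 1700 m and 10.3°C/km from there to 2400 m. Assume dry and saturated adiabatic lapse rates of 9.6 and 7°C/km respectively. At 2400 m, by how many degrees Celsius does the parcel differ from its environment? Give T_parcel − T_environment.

Parcel:
  1000–1600 m, dry: Δz = 0.6 km ⇒ ΔT = -5.76°C; T = 9.74°C
  1600–2400 m, saturated: Δz = 0.8 km ⇒ ΔT = -5.6°C; T = 4.14°C
Environment:
  1000–1700 m, environment, lower layer: Δz = 0.7 km ⇒ ΔT = -7.91°C; T = 7.59°C
  1700–2400 m, environment, upper layer: Δz = 0.7 km ⇒ ΔT = -7.21°C; T = 0.38°C
T_parcel − T_env = 4.14 − 0.38 = +3.76°C

+3.76°C (parcel warmer than environment)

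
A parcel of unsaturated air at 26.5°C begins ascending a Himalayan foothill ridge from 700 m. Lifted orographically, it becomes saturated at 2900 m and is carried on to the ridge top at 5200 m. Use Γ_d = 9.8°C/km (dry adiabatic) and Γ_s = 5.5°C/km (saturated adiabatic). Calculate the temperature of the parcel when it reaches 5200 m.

-7.71°C

700 → 2900 m (dry, 9.8°C/km): ΔT = -9.8 × 2.2 = -21.56°C → T = 4.94°C
2900 → 5200 m (saturated, 5.5°C/km): ΔT = -5.5 × 2.3 = -12.65°C → T = -7.71°C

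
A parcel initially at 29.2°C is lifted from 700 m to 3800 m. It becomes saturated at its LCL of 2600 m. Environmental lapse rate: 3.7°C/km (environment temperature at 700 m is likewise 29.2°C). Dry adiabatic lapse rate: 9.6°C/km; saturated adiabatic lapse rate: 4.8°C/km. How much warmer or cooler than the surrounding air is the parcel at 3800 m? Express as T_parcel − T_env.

-12.53°C (parcel cooler than environment)

Parcel:
  From 700 m to 2600 m (dry): cools by 9.6 × 1.9 = 18.24°C, giving 10.96°C.
  From 2600 m to 3800 m (saturated): cools by 4.8 × 1.2 = 5.76°C, giving 5.2°C.
Environment:
  From 700 m to 3800 m (environment): cools by 3.7 × 3.1 = 11.47°C, giving 17.73°C.
T_parcel − T_env = 5.2 − 17.73 = -12.53°C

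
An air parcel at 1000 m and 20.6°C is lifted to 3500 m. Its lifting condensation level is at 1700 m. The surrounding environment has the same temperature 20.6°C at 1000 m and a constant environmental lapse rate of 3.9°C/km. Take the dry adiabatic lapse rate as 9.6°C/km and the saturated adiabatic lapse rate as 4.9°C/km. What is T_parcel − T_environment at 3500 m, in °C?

-5.79°C (parcel cooler than environment)

Parcel:
  1000 → 1700 m (dry, 9.6°C/km): ΔT = -9.6 × 0.7 = -6.72°C → T = 13.88°C
  1700 → 3500 m (saturated, 4.9°C/km): ΔT = -4.9 × 1.8 = -8.82°C → T = 5.06°C
Environment:
  1000 → 3500 m (environment, 3.9°C/km): ΔT = -3.9 × 2.5 = -9.75°C → T = 10.85°C
T_parcel − T_env = 5.06 − 10.85 = -5.79°C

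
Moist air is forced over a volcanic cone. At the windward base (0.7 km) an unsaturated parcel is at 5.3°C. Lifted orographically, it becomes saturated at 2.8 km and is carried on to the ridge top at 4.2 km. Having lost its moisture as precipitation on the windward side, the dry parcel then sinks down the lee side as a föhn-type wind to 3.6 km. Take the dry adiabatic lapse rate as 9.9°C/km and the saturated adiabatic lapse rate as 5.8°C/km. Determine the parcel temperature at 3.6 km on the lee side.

-17.67°C

From 700 m to 2800 m (dry): cools by 9.9 × 2.1 = 20.79°C, giving -15.49°C.
From 2800 m to 4200 m (saturated): cools by 5.8 × 1.4 = 8.12°C, giving -23.61°C.
From 4200 m to 3600 m (dry descent): warms by 9.9 × 0.6 = 5.94°C, giving -17.67°C.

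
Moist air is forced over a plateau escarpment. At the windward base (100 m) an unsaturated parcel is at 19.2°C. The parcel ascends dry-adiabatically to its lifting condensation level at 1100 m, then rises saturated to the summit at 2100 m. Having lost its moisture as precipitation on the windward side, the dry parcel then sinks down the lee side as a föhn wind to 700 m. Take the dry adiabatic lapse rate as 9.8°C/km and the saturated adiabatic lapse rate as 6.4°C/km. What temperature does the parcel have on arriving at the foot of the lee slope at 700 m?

From 100 m to 1100 m (dry): cools by 9.8 × 1 = 9.8°C, giving 9.4°C.
From 1100 m to 2100 m (saturated): cools by 6.4 × 1 = 6.4°C, giving 3°C.
From 2100 m to 700 m (dry descent): warms by 9.8 × 1.4 = 13.72°C, giving 16.72°C.

16.72°C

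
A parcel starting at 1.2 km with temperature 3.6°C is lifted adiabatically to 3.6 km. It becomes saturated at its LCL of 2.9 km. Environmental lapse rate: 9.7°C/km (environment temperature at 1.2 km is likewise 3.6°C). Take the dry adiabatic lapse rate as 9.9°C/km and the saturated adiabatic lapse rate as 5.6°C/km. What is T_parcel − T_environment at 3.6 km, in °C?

+2.53°C (parcel warmer than environment)

Parcel:
  1200–2900 m, dry: Δz = 1.7 km ⇒ ΔT = -16.83°C; T = -13.23°C
  2900–3600 m, saturated: Δz = 0.7 km ⇒ ΔT = -3.92°C; T = -17.15°C
Environment:
  1200–3600 m, environment: Δz = 2.4 km ⇒ ΔT = -23.28°C; T = -19.68°C
T_parcel − T_env = -17.15 − (-19.68) = +2.53°C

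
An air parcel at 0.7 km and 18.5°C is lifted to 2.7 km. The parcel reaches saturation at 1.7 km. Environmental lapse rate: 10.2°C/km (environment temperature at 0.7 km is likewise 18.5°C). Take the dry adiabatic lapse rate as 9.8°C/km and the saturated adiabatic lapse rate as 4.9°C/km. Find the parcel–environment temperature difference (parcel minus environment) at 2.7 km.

+5.7°C (parcel warmer than environment)

Parcel:
  From 700 m to 1700 m (dry): cools by 9.8 × 1 = 9.8°C, giving 8.7°C.
  From 1700 m to 2700 m (saturated): cools by 4.9 × 1 = 4.9°C, giving 3.8°C.
Environment:
  From 700 m to 2700 m (environment): cools by 10.2 × 2 = 20.4°C, giving -1.9°C.
T_parcel − T_env = 3.8 − (-1.9) = +5.7°C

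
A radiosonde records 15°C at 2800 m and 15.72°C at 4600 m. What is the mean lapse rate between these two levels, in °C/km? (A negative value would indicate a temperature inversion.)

Γ = −ΔT/Δz = (15 − 15.72) / (4600 − 2800) m
  = -0.72°C / 1.8 km = -0.4°C/km

-0.4°C/km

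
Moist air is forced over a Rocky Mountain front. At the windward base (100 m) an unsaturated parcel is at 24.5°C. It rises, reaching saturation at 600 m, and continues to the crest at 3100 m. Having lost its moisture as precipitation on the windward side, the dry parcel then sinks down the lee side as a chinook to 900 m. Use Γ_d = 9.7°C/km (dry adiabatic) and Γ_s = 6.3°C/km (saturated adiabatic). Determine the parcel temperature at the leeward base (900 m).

From 100 m to 600 m (dry): cools by 9.7 × 0.5 = 4.85°C, giving 19.65°C.
From 600 m to 3100 m (saturated): cools by 6.3 × 2.5 = 15.75°C, giving 3.9°C.
From 3100 m to 900 m (dry descent): warms by 9.7 × 2.2 = 21.34°C, giving 25.24°C.

25.24°C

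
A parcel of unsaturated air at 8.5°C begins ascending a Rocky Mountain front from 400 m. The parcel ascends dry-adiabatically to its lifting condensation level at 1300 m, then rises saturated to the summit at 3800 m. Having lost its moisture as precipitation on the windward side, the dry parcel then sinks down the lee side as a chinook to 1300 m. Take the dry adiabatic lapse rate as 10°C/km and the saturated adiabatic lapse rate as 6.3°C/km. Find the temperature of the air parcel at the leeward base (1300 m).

8.75°C

400 → 1300 m (dry, 10°C/km): ΔT = -10 × 0.9 = -9°C → T = -0.5°C
1300 → 3800 m (saturated, 6.3°C/km): ΔT = -6.3 × 2.5 = -15.75°C → T = -16.25°C
3800 → 1300 m (dry descent, 10°C/km): ΔT = +10 × 2.5 = +25°C → T = 8.75°C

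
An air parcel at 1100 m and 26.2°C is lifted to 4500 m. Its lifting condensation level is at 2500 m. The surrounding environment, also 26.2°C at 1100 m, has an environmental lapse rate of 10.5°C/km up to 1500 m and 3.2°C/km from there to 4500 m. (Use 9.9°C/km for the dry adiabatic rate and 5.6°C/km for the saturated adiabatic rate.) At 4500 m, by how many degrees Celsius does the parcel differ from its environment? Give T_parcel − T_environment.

-11.26°C (parcel cooler than environment)

Parcel:
  1100–2500 m, dry: Δz = 1.4 km ⇒ ΔT = -13.86°C; T = 12.34°C
  2500–4500 m, saturated: Δz = 2 km ⇒ ΔT = -11.2°C; T = 1.14°C
Environment:
  1100–1500 m, environment, lower layer: Δz = 0.4 km ⇒ ΔT = -4.2°C; T = 22°C
  1500–4500 m, environment, upper layer: Δz = 3 km ⇒ ΔT = -9.6°C; T = 12.4°C
T_parcel − T_env = 1.14 − 12.4 = -11.26°C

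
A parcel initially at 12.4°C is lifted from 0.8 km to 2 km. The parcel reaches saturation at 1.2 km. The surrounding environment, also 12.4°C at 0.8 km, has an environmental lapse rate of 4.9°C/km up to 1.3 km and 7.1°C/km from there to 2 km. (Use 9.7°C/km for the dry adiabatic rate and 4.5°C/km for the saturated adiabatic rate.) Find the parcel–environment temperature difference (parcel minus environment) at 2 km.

-0.06°C (parcel cooler than environment)

Parcel:
  800 → 1200 m (dry, 9.7°C/km): ΔT = -9.7 × 0.4 = -3.88°C → T = 8.52°C
  1200 → 2000 m (saturated, 4.5°C/km): ΔT = -4.5 × 0.8 = -3.6°C → T = 4.92°C
Environment:
  800 → 1300 m (environment, lower layer, 4.9°C/km): ΔT = -4.9 × 0.5 = -2.45°C → T = 9.95°C
  1300 → 2000 m (environment, upper layer, 7.1°C/km): ΔT = -7.1 × 0.7 = -4.97°C → T = 4.98°C
T_parcel − T_env = 4.92 − 4.98 = -0.06°C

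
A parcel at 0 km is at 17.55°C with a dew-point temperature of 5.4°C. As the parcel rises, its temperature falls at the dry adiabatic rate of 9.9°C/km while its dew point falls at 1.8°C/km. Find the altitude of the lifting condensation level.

1.5 km

T and T_d converge at 9.9 − 1.8 = 8.1°C per km
Height above start = (17.55 − 5.4) / 8.1 = 1.5 km
LCL altitude = 0 m + 1500 m = 1500 m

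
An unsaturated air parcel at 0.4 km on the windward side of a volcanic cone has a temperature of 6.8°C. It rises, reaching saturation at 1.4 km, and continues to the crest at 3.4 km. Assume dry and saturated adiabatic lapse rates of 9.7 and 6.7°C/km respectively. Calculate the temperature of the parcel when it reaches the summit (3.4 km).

400–1400 m, dry: Δz = 1 km ⇒ ΔT = -9.7°C; T = -2.9°C
1400–3400 m, saturated: Δz = 2 km ⇒ ΔT = -13.4°C; T = -16.3°C

-16.3°C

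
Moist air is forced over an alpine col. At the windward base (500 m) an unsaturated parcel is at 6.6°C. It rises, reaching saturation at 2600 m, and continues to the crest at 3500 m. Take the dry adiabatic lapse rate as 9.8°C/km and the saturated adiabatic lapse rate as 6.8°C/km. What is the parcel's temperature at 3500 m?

-20.1°C

500–2600 m, dry: Δz = 2.1 km ⇒ ΔT = -20.58°C; T = -13.98°C
2600–3500 m, saturated: Δz = 0.9 km ⇒ ΔT = -6.12°C; T = -20.1°C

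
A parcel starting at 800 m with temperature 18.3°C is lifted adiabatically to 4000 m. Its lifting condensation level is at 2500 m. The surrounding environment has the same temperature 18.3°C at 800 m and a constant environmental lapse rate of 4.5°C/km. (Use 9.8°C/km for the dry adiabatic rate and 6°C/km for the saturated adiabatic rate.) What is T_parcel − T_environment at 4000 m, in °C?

Parcel:
  Dry to 2500 m: -9.8 × 1.7 km = -16.66°C, so T = 1.64°C.
  Saturated to 4000 m: -6 × 1.5 km = -9°C, so T = -7.36°C.
Environment:
  Environment to 4000 m: -4.5 × 3.2 km = -14.4°C, so T = 3.9°C.
T_parcel − T_env = -7.36 − 3.9 = -11.26°C

-11.26°C (parcel cooler than environment)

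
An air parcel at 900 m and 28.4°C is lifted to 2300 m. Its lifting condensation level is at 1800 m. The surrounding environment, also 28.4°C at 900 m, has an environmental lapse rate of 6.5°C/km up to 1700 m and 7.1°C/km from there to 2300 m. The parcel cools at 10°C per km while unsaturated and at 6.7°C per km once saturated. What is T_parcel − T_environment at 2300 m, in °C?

-2.89°C (parcel cooler than environment)

Parcel:
  900 → 1800 m (dry, 10°C/km): ΔT = -10 × 0.9 = -9°C → T = 19.4°C
  1800 → 2300 m (saturated, 6.7°C/km): ΔT = -6.7 × 0.5 = -3.35°C → T = 16.05°C
Environment:
  900 → 1700 m (environment, lower layer, 6.5°C/km): ΔT = -6.5 × 0.8 = -5.2°C → T = 23.2°C
  1700 → 2300 m (environment, upper layer, 7.1°C/km): ΔT = -7.1 × 0.6 = -4.26°C → T = 18.94°C
T_parcel − T_env = 16.05 − 18.94 = -2.89°C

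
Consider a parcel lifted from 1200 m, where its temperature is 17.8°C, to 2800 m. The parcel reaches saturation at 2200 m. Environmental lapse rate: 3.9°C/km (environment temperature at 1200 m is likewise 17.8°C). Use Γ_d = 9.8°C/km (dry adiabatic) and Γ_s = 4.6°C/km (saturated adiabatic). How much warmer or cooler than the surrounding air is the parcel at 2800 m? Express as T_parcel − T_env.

-6.32°C (parcel cooler than environment)

Parcel:
  From 1200 m to 2200 m (dry): cools by 9.8 × 1 = 9.8°C, giving 8°C.
  From 2200 m to 2800 m (saturated): cools by 4.6 × 0.6 = 2.76°C, giving 5.24°C.
Environment:
  From 1200 m to 2800 m (environment): cools by 3.9 × 1.6 = 6.24°C, giving 11.56°C.
T_parcel − T_env = 5.24 − 11.56 = -6.32°C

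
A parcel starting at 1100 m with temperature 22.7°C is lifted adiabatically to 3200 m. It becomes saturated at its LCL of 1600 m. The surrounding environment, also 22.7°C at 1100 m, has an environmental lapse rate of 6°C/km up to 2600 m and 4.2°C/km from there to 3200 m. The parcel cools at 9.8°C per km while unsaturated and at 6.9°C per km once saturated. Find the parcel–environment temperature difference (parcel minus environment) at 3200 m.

-4.42°C (parcel cooler than environment)

Parcel:
  From 1100 m to 1600 m (dry): cools by 9.8 × 0.5 = 4.9°C, giving 17.8°C.
  From 1600 m to 3200 m (saturated): cools by 6.9 × 1.6 = 11.04°C, giving 6.76°C.
Environment:
  From 1100 m to 2600 m (environment, lower layer): cools by 6 × 1.5 = 9°C, giving 13.7°C.
  From 2600 m to 3200 m (environment, upper layer): cools by 4.2 × 0.6 = 2.52°C, giving 11.18°C.
T_parcel − T_env = 6.76 − 11.18 = -4.42°C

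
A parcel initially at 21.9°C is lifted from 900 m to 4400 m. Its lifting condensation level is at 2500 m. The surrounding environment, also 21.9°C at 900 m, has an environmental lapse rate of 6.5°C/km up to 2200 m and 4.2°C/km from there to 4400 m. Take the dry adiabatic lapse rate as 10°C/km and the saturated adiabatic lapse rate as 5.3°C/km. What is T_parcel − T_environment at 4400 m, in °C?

Parcel:
  900 → 2500 m (dry, 10°C/km): ΔT = -10 × 1.6 = -16°C → T = 5.9°C
  2500 → 4400 m (saturated, 5.3°C/km): ΔT = -5.3 × 1.9 = -10.07°C → T = -4.17°C
Environment:
  900 → 2200 m (environment, lower layer, 6.5°C/km): ΔT = -6.5 × 1.3 = -8.45°C → T = 13.45°C
  2200 → 4400 m (environment, upper layer, 4.2°C/km): ΔT = -4.2 × 2.2 = -9.24°C → T = 4.21°C
T_parcel − T_env = -4.17 − 4.21 = -8.38°C

-8.38°C (parcel cooler than environment)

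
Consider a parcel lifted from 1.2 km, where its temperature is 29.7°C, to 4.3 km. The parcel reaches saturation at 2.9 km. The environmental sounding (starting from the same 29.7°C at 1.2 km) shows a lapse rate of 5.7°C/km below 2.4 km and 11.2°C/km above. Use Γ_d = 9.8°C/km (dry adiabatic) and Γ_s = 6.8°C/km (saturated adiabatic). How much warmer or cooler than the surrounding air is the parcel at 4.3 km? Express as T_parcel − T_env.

+1.94°C (parcel warmer than environment)

Parcel:
  1200 → 2900 m (dry, 9.8°C/km): ΔT = -9.8 × 1.7 = -16.66°C → T = 13.04°C
  2900 → 4300 m (saturated, 6.8°C/km): ΔT = -6.8 × 1.4 = -9.52°C → T = 3.52°C
Environment:
  1200 → 2400 m (environment, lower layer, 5.7°C/km): ΔT = -5.7 × 1.2 = -6.84°C → T = 22.86°C
  2400 → 4300 m (environment, upper layer, 11.2°C/km): ΔT = -11.2 × 1.9 = -21.28°C → T = 1.58°C
T_parcel − T_env = 3.52 − 1.58 = +1.94°C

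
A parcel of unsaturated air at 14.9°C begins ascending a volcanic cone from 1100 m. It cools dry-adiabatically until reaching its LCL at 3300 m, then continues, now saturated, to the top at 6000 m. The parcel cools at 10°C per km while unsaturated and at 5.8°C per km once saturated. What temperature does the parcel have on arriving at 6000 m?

-22.76°C

1100–3300 m, dry: Δz = 2.2 km ⇒ ΔT = -22°C; T = -7.1°C
3300–6000 m, saturated: Δz = 2.7 km ⇒ ΔT = -15.66°C; T = -22.76°C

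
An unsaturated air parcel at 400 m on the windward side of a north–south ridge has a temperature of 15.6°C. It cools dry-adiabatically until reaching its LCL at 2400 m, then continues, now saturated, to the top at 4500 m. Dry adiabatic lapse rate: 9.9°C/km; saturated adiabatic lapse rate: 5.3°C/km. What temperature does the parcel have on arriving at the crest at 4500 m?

-15.33°C

Dry to 2400 m: -9.9 × 2 km = -19.8°C, so T = -4.2°C.
Saturated to 4500 m: -5.3 × 2.1 km = -11.13°C, so T = -15.33°C.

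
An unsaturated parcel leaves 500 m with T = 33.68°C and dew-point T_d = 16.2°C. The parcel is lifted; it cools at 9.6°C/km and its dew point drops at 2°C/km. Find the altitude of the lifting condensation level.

T and T_d converge at 9.6 − 2 = 7.6°C per km
Height above start = (33.68 − 16.2) / 7.6 = 2.3 km
LCL altitude = 500 m + 2300 m = 2800 m

2800 m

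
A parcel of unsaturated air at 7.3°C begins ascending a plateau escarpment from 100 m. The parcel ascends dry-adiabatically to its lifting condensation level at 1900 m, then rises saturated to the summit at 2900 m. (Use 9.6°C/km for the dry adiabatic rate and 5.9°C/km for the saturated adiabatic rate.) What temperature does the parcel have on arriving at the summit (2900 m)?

Dry to 1900 m: -9.6 × 1.8 km = -17.28°C, so T = -9.98°C.
Saturated to 2900 m: -5.9 × 1 km = -5.9°C, so T = -15.88°C.

-15.88°C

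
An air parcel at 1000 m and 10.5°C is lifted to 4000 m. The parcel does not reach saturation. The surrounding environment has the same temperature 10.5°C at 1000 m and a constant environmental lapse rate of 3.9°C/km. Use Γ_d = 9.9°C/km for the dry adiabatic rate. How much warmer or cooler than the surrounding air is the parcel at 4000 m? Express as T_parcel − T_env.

Parcel:
  1000–4000 m, dry: Δz = 3 km ⇒ ΔT = -29.7°C; T = -19.2°C
Environment:
  1000–4000 m, environment: Δz = 3 km ⇒ ΔT = -11.7°C; T = -1.2°C
T_parcel − T_env = -19.2 − (-1.2) = -18°C

-18°C (parcel cooler than environment)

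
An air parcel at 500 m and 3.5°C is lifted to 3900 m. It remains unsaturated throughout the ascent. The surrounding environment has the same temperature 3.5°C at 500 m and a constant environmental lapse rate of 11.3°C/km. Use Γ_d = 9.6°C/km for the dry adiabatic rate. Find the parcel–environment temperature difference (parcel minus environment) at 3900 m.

Parcel:
  Dry to 3900 m: -9.6 × 3.4 km = -32.64°C, so T = -29.14°C.
Environment:
  Environment to 3900 m: -11.3 × 3.4 km = -38.42°C, so T = -34.92°C.
T_parcel − T_env = -29.14 − (-34.92) = +5.78°C

+5.78°C (parcel warmer than environment)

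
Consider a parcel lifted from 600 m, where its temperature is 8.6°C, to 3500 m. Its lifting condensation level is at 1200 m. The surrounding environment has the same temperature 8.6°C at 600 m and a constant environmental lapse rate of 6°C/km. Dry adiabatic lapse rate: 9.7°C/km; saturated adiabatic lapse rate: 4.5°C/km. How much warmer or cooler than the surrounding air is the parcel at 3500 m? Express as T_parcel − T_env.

+1.23°C (parcel warmer than environment)

Parcel:
  Dry to 1200 m: -9.7 × 0.6 km = -5.82°C, so T = 2.78°C.
  Saturated to 3500 m: -4.5 × 2.3 km = -10.35°C, so T = -7.57°C.
Environment:
  Environment to 3500 m: -6 × 2.9 km = -17.4°C, so T = -8.8°C.
T_parcel − T_env = -7.57 − (-8.8) = +1.23°C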